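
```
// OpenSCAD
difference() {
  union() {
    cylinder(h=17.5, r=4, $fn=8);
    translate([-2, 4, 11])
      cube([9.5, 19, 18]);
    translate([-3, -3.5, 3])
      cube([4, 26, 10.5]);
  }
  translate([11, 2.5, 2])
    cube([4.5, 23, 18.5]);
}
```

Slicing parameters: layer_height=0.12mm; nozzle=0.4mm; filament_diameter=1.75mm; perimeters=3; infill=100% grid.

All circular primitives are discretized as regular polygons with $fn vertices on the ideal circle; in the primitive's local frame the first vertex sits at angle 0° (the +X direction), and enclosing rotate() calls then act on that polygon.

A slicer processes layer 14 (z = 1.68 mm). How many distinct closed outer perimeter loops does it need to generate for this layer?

At z = 1.68 mm: the r=4 cylinder gives a regular 8-gon of circumradius 4 (constant along its height); the cube at (-2, 4) is absent (z outside [11, 29]); the cube at (-3, -3.5) is absent (z outside [3, 13.5]); Taking the union: only the r=4 cylinder is present, so the union is just that shape — 1 connected region; the cube at (11, 2.5) does not reach this height (z outside [2, 20.5]); Taking the first minus the rest: none of the subtracted shapes is present at this height, so that combined region is unchanged — 1 connected region. The result has 1 disconnected region.

1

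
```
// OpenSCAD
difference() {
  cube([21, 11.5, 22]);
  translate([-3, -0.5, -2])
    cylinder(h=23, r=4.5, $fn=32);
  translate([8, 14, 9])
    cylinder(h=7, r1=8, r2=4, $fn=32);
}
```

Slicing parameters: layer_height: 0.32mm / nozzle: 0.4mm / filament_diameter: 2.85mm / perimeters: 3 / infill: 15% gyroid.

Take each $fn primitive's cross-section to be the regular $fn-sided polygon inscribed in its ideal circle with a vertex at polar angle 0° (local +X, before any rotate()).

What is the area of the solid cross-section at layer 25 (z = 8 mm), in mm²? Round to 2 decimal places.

At z = 8 mm: the cube (footprint 21×11.5) is included at this height (area 241.50 mm²); the r=4.5 cylinder at (-3, -0.5) contributes a regular 32-gon of circumradius 4.5 (area = (32/2)·4.500²·sin(360°/32) = 63.21 mm²); the cone at (8, 14) does not reach this height (z outside [9, 16]); After the difference (first − rest): starting from the 21×11.5 cube (241.50 mm²), the r=4.5 cylinder at (-3, -0.5) partially overlaps it — only the 2.69 mm² overlap (of its 63.21 mm²) is removed, clipping the outline — area = 238.81 mm². Overall, the cross-section is a single solid region. Net area = 238.81 mm².

238.81 mm²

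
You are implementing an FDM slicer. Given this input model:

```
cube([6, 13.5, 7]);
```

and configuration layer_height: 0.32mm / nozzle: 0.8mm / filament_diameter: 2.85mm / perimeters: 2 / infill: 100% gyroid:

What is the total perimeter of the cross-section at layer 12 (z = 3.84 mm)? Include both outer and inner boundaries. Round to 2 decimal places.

At z = 3.84 mm: the 6×13.5 cube contributes its full rectangle (perimeter 39.00 mm). Overall, the cross-section is a single solid region. Total boundary length (outer) = 39.00 mm.

39.00 mm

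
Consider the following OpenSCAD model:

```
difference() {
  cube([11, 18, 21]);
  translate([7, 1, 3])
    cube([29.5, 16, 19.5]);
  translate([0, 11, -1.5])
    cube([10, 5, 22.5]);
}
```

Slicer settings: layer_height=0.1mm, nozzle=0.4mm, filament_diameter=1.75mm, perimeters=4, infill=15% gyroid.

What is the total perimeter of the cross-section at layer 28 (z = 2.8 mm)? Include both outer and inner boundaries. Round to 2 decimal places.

At z = 2.8 mm: the 11×18 cube contributes its full rectangle (perimeter 58.00 mm); the cube at (7, 1) does not reach this height (z outside [3, 22.5]); the cube at (0, 11) is present — its section is the full 10×5 rectangle (perimeter 30.00 mm); Subtracting the remaining from the first: starting from the 11×18 cube, the 10×5 cube at (0, 11) lies inside it touching the edge (removes its full 50.00 mm²) — boundary = 78.00 mm. Overall, the cross-section is a single solid region. Total boundary length (outer) = 78.00 mm.

78.00 mm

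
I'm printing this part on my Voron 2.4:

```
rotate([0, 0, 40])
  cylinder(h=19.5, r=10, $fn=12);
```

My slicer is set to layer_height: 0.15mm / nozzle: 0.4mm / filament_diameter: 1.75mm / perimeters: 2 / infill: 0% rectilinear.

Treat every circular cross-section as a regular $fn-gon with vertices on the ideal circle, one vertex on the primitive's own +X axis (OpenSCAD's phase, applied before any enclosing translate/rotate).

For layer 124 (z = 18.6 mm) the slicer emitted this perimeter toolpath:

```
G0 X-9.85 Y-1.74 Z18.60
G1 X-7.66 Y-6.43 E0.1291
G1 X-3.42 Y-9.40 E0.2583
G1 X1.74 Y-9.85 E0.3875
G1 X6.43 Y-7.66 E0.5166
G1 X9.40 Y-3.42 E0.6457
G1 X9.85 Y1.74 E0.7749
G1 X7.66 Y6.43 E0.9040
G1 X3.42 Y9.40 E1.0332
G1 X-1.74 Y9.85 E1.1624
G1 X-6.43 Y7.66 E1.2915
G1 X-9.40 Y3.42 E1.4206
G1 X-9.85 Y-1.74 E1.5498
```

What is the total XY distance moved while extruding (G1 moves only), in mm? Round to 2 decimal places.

Sum the Euclidean lengths of each G1 segment: total = 62.13 mm.

62.13 mm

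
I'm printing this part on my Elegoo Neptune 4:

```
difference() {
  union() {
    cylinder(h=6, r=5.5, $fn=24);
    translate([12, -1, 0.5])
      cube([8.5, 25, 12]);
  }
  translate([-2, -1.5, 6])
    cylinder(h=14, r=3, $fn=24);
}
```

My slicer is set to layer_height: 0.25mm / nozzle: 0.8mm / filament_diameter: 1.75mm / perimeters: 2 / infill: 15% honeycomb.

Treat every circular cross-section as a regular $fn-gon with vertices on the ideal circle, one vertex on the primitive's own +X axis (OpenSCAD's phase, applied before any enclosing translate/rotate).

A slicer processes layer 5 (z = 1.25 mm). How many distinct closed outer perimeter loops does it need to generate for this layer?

2

At z = 1.25 mm: the r=5.5 cylinder contributes a regular 24-gon of circumradius 5.5; the cube at (12, -1) is present — its section is the full 8.5×25 rectangle; Taking the union: the 2 present regions are separate (no shared area or edge), so areas and boundary lengths simply add and each stays a separate island — 2 connected regions; the cylinder at (-2, -1.5) is not intersected at this z (z outside [6, 20]); Taking the first minus the rest: none of the subtracted shapes is present at this height, so the result so far is unchanged — 2 connected regions. The result has 2 disconnected regions.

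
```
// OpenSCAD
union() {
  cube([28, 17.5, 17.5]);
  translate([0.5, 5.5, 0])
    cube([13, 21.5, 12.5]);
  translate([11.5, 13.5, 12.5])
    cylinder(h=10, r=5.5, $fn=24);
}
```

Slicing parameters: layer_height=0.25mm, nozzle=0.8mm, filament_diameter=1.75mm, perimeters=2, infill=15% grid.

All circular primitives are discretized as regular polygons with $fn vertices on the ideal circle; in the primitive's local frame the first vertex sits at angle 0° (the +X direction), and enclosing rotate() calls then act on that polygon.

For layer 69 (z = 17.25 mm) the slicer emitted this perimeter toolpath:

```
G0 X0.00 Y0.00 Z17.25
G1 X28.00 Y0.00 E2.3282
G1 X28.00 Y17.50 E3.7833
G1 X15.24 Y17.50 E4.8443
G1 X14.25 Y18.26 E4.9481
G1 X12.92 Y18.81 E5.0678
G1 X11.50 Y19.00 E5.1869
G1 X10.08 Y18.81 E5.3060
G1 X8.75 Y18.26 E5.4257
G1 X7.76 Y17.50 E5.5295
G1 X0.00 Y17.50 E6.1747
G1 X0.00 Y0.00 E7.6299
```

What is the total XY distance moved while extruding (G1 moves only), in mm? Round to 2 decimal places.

91.76 mm

Sum the Euclidean lengths of each G1 segment: total = 91.76 mm.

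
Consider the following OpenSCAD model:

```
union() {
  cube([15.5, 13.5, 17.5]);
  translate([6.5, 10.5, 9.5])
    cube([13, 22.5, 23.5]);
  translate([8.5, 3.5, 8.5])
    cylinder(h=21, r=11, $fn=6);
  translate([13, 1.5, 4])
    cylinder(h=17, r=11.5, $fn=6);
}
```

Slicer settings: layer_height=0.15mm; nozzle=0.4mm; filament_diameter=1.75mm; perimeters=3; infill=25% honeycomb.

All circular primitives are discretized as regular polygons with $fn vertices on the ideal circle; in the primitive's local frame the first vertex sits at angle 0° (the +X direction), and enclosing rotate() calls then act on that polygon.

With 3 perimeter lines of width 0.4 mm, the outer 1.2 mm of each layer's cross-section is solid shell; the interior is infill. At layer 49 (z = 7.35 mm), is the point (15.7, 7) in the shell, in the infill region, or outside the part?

infill

At z = 7.35 mm: the cube is present — its section is the full 15.5×13.5 rectangle; the cube at (6.5, 10.5) is not intersected at this z (z outside [9.5, 33]); the cylinder at (8.5, 3.5) is not intersected at this z (z outside [8.5, 29.5]); the cylinder at (13, 1.5): section is a regular 6-gon, circumradius r=11.5; Combining (union): the regions partially overlap (shared area 131.15 mm²), so overlapping operands fuse into one piece — 1 connected region. Overall, the cross-section is a single solid region. The nearest boundary edge runs (15.50, 11.46)→(18.75, 11.46); distance from the point to it = 4.46 mm. The point is inside the cross-section and 4.46 mm from the nearest boundary — more than the 1.2 mm shell width (3 × 0.4), so it's in the infill interior.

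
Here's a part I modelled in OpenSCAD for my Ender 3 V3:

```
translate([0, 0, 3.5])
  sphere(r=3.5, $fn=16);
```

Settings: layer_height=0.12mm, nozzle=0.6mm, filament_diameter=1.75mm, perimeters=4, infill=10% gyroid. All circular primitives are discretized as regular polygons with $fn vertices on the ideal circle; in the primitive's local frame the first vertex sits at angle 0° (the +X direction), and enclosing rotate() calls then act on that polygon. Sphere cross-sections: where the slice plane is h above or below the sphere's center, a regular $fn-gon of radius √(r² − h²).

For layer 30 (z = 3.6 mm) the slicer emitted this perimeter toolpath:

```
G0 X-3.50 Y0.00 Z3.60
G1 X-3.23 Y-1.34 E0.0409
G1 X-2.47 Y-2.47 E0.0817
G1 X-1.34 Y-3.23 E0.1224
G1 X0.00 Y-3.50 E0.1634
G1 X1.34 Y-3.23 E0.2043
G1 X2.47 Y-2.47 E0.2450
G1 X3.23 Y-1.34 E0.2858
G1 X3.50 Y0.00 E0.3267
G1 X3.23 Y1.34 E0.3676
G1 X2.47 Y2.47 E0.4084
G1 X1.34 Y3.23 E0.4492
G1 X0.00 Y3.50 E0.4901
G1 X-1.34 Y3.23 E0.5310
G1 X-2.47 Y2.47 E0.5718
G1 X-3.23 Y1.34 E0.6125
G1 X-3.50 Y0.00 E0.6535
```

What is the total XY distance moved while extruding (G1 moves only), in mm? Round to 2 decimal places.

Sum the Euclidean lengths of each G1 segment: total = 21.83 mm.

21.83 mm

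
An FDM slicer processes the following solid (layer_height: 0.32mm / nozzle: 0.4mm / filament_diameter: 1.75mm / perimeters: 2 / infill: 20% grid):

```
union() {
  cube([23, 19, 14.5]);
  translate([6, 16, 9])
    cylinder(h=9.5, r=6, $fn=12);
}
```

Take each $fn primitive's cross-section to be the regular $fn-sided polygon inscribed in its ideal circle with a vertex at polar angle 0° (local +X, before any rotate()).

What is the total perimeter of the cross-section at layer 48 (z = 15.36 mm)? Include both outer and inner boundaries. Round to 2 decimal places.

At z = 15.36 mm: the cube does not reach this height (z outside [0, 14.5]); the r=6 cylinder at (6, 16) gives a regular 12-gon of circumradius 6 (constant along its height) (perimeter = 2·12·6.000·sin(180°/12) = 37.27 mm); Combining (union): only the r=6 cylinder at (6, 16) is present, so the union is just that shape — boundary = 37.27 mm. Overall, the cross-section is a single solid region. Total boundary length (outer) = 37.27 mm.

37.27 mm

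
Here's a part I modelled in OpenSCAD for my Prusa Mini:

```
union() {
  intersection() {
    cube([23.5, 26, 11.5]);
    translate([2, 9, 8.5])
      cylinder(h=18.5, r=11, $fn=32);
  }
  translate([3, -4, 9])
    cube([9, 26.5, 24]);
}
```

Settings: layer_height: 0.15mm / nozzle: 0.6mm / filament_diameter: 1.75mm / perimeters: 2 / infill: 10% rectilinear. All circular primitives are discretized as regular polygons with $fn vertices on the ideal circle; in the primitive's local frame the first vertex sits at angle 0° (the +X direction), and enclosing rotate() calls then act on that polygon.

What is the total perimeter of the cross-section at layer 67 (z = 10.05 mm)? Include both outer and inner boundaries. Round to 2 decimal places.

At z = 10.05 mm: the 23.5×26 cube contributes its full rectangle (perimeter 99.00 mm); the r=11 cylinder at (2, 9) gives a regular 32-gon of circumradius 11 (constant along its height) (perimeter = 2·32·11.000·sin(180°/32) = 69.00 mm); Keeping only the common overlap: the r=11 cylinder at (2, 9) partially overlaps the 23.5×26 cube; clipping to the common part keeps 220.28 mm² — boundary = 57.90 mm; the cube at (3, -4) is present — its section is the full 9×26.5 rectangle (perimeter 71.00 mm); Taking the union: the regions partially overlap (shared area 154.68 mm²), so the edge portions inside another operand are dropped and the merged outline is re-measured after clipping — boundary = 77.20 mm. Overall, the cross-section is a single solid region. Total boundary length (outer) = 77.20 mm.

77.20 mm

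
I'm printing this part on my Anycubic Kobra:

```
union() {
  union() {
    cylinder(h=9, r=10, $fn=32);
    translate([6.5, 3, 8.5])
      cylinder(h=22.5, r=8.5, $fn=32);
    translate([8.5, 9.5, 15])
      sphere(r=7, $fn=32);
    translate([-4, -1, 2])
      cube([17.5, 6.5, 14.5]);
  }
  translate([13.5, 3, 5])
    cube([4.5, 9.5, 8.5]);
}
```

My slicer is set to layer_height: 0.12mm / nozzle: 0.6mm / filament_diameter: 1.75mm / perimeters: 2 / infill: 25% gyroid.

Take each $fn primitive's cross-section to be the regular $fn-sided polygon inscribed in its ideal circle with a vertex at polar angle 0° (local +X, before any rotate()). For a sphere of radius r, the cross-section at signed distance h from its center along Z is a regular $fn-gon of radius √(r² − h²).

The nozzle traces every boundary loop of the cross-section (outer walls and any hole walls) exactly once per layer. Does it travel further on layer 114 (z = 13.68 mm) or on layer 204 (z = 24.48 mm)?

layer 114 (z = 13.68 mm)

Layer 114 (z = 13.68): the cylinder does not reach this height (z outside [0, 9]); the cylinder at (6.5, 3): section is a regular 32-gon, circumradius r=8.5 (perimeter = 2·32·8.500·sin(180°/32) = 53.32 mm); the r=7 sphere at (8.5, 9.5) contributes a regular 32-gon of circumradius √(7²−1.32²) = 6.874 (perimeter = 2·32·6.874·sin(180°/32) = 43.12 mm); the cube at (-4, -1) (footprint 17.5×6.5) is included at this height (perimeter 48.00 mm); Merging all regions: the regions partially overlap (shared area 181.53 mm²), so the edge portions inside another operand are dropped and the merged outline is re-measured after clipping — boundary = 67.92 mm; the cube at (13.5, 3) is absent (z outside [5, 13.5]); Combining (union): only that combined region is present, so the union is just that shape — boundary = 67.92 mm. So its perimeter = 67.92 mm. Layer 204 (z = 24.48): the cylinder is absent (z outside [0, 9]); the r=8.5 cylinder at (6.5, 3) gives a regular 32-gon of circumradius 8.5 (constant along its height) (perimeter = 2·32·8.500·sin(180°/32) = 53.32 mm); the sphere at (8.5, 9.5) is not intersected at this z (|z−center|=9.480 > r=7); the cube at (-4, -1) is absent (z outside [2, 16.5]); Taking the union: only the r=8.5 cylinder at (6.5, 3) is present, so the union is just that shape — boundary = 53.32 mm; the cube at (13.5, 3) is not intersected at this z (z outside [5, 13.5]); Merging all regions: only the result so far is present, so the union is just that shape — boundary = 53.32 mm. So its perimeter = 53.32 mm. Layer 114 is larger (67.92 vs 53.32 mm).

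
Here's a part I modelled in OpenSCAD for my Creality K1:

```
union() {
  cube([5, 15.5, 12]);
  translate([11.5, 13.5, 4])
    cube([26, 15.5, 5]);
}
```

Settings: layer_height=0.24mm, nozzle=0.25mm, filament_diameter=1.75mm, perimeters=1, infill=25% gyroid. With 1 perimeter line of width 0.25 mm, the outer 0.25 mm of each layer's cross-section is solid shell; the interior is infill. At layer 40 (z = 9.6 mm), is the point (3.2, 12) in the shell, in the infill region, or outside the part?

At z = 9.6 mm: the cube (footprint 5×15.5) is included at this height; the cube at (11.5, 13.5) is absent (z outside [4, 9]); Taking the union: only the 5×15.5 cube is present, so the union is just that shape — 1 connected region. Overall, the cross-section is a single solid region. The nearest boundary edge runs (5.00, 0.00)→(5.00, 15.50); distance from the point to it = 1.80 mm. The point is inside the cross-section and 1.80 mm from the nearest boundary — more than the 0.25 mm shell width (1 × 0.25), so it's in the infill interior.

infill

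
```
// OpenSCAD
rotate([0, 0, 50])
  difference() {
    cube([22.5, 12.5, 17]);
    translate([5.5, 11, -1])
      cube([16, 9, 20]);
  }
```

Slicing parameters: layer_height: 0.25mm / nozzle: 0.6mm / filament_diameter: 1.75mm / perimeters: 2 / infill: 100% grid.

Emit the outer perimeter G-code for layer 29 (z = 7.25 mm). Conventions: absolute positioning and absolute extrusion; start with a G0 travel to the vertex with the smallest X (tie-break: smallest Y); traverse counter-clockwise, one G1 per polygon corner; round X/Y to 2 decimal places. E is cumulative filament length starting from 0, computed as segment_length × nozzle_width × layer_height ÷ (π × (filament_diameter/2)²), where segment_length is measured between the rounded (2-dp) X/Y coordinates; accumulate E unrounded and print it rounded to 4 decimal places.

G0 X-9.58 Y8.03 Z7.25
G1 X0.00 Y0.00 E0.7796
G1 X14.46 Y17.24 E2.1828
G1 X4.89 Y25.27 E2.9619
G1 X4.24 Y24.50 E3.0247
G1 X5.39 Y23.54 E3.1181
G1 X-4.89 Y11.28 E4.1159
G1 X-6.04 Y12.25 E4.2097
G1 X-9.58 Y8.03 E4.5532

At z = 7.25 mm: the 22.5×12.5 cube contributes its full rectangle; the cube at (5.5, 11) (footprint 16×9) is included at this height; Taking the first minus the rest: starting from the 22.5×12.5 cube, the 16×9 cube at (5.5, 11) partially overlaps it — only the 24.00 mm² overlap (of its 144.00 mm²) is removed, clipping the outline — 1 connected region; (rotated 50° about Z; rotation is an isometry so areas/perimeters/island counts are preserved). The outline is a single polygon with 8 vertices. Extrusion per mm of travel: 0.6 × 0.25 / (π × 0.875²) = 0.062363. Accumulating E over each segment gives final E = 4.5532.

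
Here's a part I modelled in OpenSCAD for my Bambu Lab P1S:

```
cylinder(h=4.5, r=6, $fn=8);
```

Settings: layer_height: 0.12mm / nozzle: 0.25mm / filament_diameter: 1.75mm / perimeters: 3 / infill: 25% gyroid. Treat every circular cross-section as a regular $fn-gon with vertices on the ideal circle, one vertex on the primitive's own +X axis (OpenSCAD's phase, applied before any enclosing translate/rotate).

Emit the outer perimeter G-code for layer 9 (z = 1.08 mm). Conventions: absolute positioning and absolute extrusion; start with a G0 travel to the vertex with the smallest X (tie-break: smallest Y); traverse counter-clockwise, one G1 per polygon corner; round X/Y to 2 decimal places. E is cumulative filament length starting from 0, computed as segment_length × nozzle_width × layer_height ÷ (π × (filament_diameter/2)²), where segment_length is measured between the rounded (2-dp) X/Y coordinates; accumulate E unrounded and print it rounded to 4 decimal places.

At z = 1.08 mm: the r=6 cylinder gives a regular 8-gon of circumradius 6 (constant along its height). The outline is a single polygon with 8 vertices. Extrusion per mm of travel: 0.25 × 0.12 / (π × 0.875²) = 0.012473. Accumulating E over each segment gives final E = 0.4581.

G0 X-6.00 Y0.00 Z1.08
G1 X-4.24 Y-4.24 E0.0573
G1 X0.00 Y-6.00 E0.1145
G1 X4.24 Y-4.24 E0.1718
G1 X6.00 Y0.00 E0.2290
G1 X4.24 Y4.24 E0.2863
G1 X0.00 Y6.00 E0.3436
G1 X-4.24 Y4.24 E0.4008
G1 X-6.00 Y0.00 E0.4581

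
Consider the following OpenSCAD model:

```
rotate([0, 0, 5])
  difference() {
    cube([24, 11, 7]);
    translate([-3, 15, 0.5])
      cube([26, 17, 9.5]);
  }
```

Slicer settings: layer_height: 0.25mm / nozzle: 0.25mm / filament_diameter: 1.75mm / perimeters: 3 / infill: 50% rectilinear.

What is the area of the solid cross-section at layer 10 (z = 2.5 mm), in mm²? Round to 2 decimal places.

264.00 mm²

At z = 2.5 mm: the cube is present — its section is the full 24×11 rectangle (area 264.00 mm²); the 26×17 cube at (-3, 15) contributes its full rectangle (area 442.00 mm²); Subtracting the remaining from the first: starting from the 24×11 cube (264.00 mm²), the 26×17 cube at (-3, 15) misses the remaining region (no effect) — area = 264.00 mm²; (rotated 5° about Z; rotation is an isometry so areas/perimeters/island counts are preserved). Overall, the cross-section is a single solid region. Net area = 264.00 mm².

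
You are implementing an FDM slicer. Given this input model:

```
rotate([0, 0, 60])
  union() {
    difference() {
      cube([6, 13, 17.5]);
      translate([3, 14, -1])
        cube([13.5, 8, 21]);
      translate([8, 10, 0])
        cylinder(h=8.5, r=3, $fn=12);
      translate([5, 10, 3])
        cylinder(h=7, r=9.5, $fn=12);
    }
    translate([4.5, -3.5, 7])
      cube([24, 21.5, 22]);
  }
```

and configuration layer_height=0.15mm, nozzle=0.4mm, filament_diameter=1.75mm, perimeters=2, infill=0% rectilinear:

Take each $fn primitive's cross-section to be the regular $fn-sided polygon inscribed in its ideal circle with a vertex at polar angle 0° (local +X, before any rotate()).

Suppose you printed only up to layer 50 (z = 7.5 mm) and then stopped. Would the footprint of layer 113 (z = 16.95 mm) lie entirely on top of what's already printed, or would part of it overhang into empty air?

Compare the two slices. At z = 7.5: the cube (footprint 6×13) is included at this height (area 78.00 mm²); the cube at (3, 14) is present — its section is the full 13.5×8 rectangle (area 108.00 mm²); the cylinder at (8, 10): section is a regular 12-gon, circumradius r=3 (area = (12/2)·3.000²·sin(360°/12) = 27.00 mm²); the cylinder at (5, 10): section is a regular 12-gon, circumradius r=9.5 (area = (12/2)·9.500²·sin(360°/12) = 270.75 mm²); After the difference (first − rest): starting from the 6×13 cube (78.00 mm²), the 13.5×8 cube at (3, 14) misses the remaining region (no effect); the r=3 cylinder at (8, 10) partially overlaps it — only the 2.75 mm² overlap (of its 27.00 mm²) is removed, clipping the outline; the r=9.5 cylinder at (5, 10) partially overlaps it — only the 68.74 mm² overlap (of its 270.75 mm²) is removed, clipping the outline — area = 6.51 mm²; the cube at (4.5, -3.5) is present — its section is the full 24×21.5 rectangle (area 516.00 mm²); Combining (union): the regions partially overlap — summed areas 522.51 mm² minus the doubly-counted overlap 0.92 mm² gives 521.59 mm² — area = 521.59 mm²; (rotated 60° about Z; rotation is an isometry so areas/perimeters/island counts are preserved). At z = 16.95: the 6×13 cube contributes its full rectangle (area 78.00 mm²); the 13.5×8 cube at (3, 14) contributes its full rectangle (area 108.00 mm²); the cylinder at (8, 10) is not intersected at this z (z outside [0, 8.5]); the cylinder at (5, 10) does not reach this height (z outside [3, 10]); Subtracting the remaining from the first: starting from the 6×13 cube (78.00 mm²), the 13.5×8 cube at (3, 14) misses the remaining region (no effect) — area = 78.00 mm²; the cube at (4.5, -3.5) (footprint 24×21.5) is included at this height (area 516.00 mm²); Combining (union): the regions partially overlap — summed areas 594.00 mm² minus the doubly-counted overlap 19.50 mm² gives 574.50 mm² — area = 574.50 mm²; (whole slice rotated 60° about Z — lengths, areas and connectivity unchanged). Checking containment: at z = 16.95 the cross-section extends beyond the z = 7.5 cross-section by about 52.91 mm².

part overhangs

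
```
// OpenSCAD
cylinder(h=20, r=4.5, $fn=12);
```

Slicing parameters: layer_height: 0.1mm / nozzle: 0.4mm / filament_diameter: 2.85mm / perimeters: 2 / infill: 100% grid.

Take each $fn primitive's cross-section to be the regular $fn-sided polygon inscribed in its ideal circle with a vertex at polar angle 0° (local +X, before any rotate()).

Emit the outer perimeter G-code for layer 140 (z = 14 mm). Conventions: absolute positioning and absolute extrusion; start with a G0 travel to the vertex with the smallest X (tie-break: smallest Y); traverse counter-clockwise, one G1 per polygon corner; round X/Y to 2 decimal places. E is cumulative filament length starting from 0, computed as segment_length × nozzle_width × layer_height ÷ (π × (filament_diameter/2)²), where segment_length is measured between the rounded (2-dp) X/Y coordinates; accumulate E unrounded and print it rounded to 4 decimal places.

G0 X-4.50 Y0.00 Z14.00
G1 X-3.90 Y-2.25 E0.0146
G1 X-2.25 Y-3.90 E0.0292
G1 X0.00 Y-4.50 E0.0438
G1 X2.25 Y-3.90 E0.0584
G1 X3.90 Y-2.25 E0.0731
G1 X4.50 Y0.00 E0.0877
G1 X3.90 Y2.25 E0.1023
G1 X2.25 Y3.90 E0.1169
G1 X0.00 Y4.50 E0.1315
G1 X-2.25 Y3.90 E0.1461
G1 X-3.90 Y2.25 E0.1607
G1 X-4.50 Y0.00 E0.1753

At z = 14 mm: the r=4.5 cylinder gives a regular 12-gon of circumradius 4.5 (constant along its height). The outline is a single polygon with 12 vertices. Extrusion per mm of travel: 0.4 × 0.1 / (π × 1.425²) = 0.006270. Accumulating E over each segment gives final E = 0.1753.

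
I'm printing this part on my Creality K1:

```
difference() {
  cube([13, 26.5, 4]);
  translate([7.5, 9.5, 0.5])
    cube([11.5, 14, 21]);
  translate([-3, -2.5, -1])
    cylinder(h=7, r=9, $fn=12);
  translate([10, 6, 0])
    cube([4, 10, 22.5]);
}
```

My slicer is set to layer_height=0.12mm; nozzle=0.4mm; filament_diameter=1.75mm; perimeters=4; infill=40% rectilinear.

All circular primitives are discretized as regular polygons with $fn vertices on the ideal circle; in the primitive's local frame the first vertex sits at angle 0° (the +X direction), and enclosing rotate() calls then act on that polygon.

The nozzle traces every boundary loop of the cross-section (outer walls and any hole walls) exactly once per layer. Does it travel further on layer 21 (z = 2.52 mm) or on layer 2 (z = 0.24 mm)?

Layer 21 (z = 2.52): the cube is present — its section is the full 13×26.5 rectangle (perimeter 79.00 mm); the cube at (7.5, 9.5) is present — its section is the full 11.5×14 rectangle (perimeter 51.00 mm); the cylinder at (-3, -2.5): section is a regular 12-gon, circumradius r=9 (perimeter = 2·12·9.000·sin(180°/12) = 55.90 mm); the cube at (10, 6) (footprint 4×10) is included at this height (perimeter 28.00 mm); After the difference (first − rest): starting from the 13×26.5 cube, the 11.5×14 cube at (7.5, 9.5) partially overlaps it — only the 77.00 mm² overlap (of its 161.00 mm²) is removed, clipping the outline; the r=9 cylinder at (-3, -2.5) partially overlaps it — only the 20.79 mm² overlap (of its 243.00 mm²) is removed, clipping the outline; the 4×10 cube at (10, 6) partially overlaps it — only the 10.50 mm² overlap (of its 40.00 mm²) is removed, clipping the outline — boundary = 87.26 mm. So its perimeter = 87.26 mm. Layer 2 (z = 0.24): the cube is present — its section is the full 13×26.5 rectangle (perimeter 79.00 mm); the cube at (7.5, 9.5) does not reach this height (z outside [0.5, 21.5]); the r=9 cylinder at (-3, -2.5) contributes a regular 12-gon of circumradius 9 (perimeter = 2·12·9.000·sin(180°/12) = 55.90 mm); the 4×10 cube at (10, 6) contributes its full rectangle (perimeter 28.00 mm); After the difference (first − rest): starting from the 13×26.5 cube, the r=9 cylinder at (-3, -2.5) partially overlaps it — only the 20.79 mm² overlap (of its 243.00 mm²) is removed, clipping the outline; the 4×10 cube at (10, 6) partially overlaps it — only the 30.00 mm² overlap (of its 40.00 mm²) is removed, clipping the outline — boundary = 82.26 mm. So its perimeter = 82.26 mm. Layer 21 is larger (87.26 vs 82.26 mm).

layer 21 (z = 2.52 mm)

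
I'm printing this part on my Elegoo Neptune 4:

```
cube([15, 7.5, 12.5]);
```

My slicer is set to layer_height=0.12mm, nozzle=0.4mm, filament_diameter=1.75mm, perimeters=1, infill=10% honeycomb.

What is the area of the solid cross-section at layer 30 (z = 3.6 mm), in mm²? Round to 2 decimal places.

At z = 3.6 mm: the cube is present — its section is the full 15×7.5 rectangle (area 112.50 mm²). Overall, the cross-section is a single solid region. Net area = 112.50 mm².

112.50 mm²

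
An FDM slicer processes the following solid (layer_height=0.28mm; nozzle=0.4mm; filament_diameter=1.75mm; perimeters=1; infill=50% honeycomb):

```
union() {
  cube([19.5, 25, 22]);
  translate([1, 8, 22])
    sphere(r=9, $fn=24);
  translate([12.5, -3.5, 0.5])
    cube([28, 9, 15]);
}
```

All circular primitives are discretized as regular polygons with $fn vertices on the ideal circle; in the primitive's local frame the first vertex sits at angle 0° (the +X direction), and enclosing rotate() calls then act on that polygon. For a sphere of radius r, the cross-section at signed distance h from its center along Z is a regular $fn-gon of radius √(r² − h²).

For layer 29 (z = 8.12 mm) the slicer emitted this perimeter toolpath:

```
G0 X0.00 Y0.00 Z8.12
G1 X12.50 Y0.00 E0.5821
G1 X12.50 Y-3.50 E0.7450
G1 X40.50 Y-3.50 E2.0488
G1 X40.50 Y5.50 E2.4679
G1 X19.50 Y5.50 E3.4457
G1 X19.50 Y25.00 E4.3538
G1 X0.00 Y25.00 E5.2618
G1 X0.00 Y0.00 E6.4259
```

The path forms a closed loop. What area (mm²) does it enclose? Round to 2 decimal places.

Apply the shoelace formula to the sequence of (X, Y) vertices; enclosed area = 701.00 mm².

701.00 mm²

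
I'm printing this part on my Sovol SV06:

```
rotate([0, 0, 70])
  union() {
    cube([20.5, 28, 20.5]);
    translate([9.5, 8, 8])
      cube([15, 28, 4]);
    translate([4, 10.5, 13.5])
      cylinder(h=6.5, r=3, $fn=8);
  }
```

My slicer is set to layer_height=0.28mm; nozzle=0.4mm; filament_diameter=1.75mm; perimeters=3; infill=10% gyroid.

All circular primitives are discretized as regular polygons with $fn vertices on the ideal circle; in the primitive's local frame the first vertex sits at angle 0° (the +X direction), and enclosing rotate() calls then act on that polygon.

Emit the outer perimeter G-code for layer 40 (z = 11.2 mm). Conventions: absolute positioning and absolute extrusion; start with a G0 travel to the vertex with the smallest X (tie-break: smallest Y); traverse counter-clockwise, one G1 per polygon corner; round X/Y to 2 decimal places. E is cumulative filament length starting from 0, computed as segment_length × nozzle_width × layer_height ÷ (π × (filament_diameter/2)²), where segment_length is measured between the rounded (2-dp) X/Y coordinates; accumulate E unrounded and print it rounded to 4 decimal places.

At z = 11.2 mm: the cube (footprint 20.5×28) is included at this height; the cube at (9.5, 8) is present — its section is the full 15×28 rectangle; the cylinder at (4, 10.5) does not reach this height (z outside [13.5, 20]); Taking the union: the regions partially overlap (shared area 220.00 mm²), so overlapping operands fuse into one piece — 1 connected region; (whole slice rotated 70° about Z — lengths, areas and connectivity unchanged). The outline is a single polygon with 8 vertices. Extrusion per mm of travel: 0.4 × 0.28 / (π × 0.875²) = 0.046564. Accumulating E over each segment gives final E = 5.6344.

G0 X-30.58 Y21.24 Z11.20
G1 X-23.06 Y18.50 E0.3727
G1 X-26.31 Y9.58 E0.8147
G1 X0.00 Y0.00 E2.1185
G1 X7.01 Y19.26 E3.0729
G1 X-0.51 Y22.00 E3.4456
G1 X0.86 Y25.76 E3.6319
G1 X-25.45 Y35.34 E4.9357
G1 X-30.58 Y21.24 E5.6344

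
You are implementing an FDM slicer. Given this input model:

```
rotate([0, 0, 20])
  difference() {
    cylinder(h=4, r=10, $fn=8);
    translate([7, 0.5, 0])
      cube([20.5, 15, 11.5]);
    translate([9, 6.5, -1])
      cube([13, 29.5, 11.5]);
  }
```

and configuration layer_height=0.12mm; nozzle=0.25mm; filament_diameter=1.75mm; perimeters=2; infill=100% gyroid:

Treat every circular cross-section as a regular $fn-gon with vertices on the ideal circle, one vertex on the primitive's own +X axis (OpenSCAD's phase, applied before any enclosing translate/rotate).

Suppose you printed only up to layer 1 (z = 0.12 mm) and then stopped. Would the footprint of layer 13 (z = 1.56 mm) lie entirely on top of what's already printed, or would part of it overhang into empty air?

Compare the two slices. At z = 0.12: the r=10 cylinder contributes a regular 8-gon of circumradius 10 (area = (8/2)·10.000²·sin(360°/8) = 282.84 mm²); the cube at (7, 0.5) (footprint 20.5×15) is included at this height (area 307.50 mm²); the cube at (9, 6.5) is present — its section is the full 13×29.5 rectangle (area 383.50 mm²); Taking the first minus the rest: starting from the r=10 cylinder (282.84 mm²), the 20.5×15 cube at (7, 0.5) partially overlaps it — only the 9.41 mm² overlap (of its 307.50 mm²) is removed, clipping the outline; the 13×29.5 cube at (9, 6.5) misses the remaining region (no effect) — area = 273.43 mm²; (rotated 20° about Z; rotation is an isometry so areas/perimeters/island counts are preserved). At z = 1.56: the r=10 cylinder gives a regular 8-gon of circumradius 10 (constant along its height) (area = (8/2)·10.000²·sin(360°/8) = 282.84 mm²); the cube at (7, 0.5) is present — its section is the full 20.5×15 rectangle (area 307.50 mm²); the 13×29.5 cube at (9, 6.5) contributes its full rectangle (area 383.50 mm²); After the difference (first − rest): starting from the r=10 cylinder (282.84 mm²), the 20.5×15 cube at (7, 0.5) partially overlaps it — only the 9.41 mm² overlap (of its 307.50 mm²) is removed, clipping the outline; the 13×29.5 cube at (9, 6.5) misses the remaining region (no effect) — area = 273.43 mm²; (rotated 20° about Z; rotation is an isometry so areas/perimeters/island counts are preserved). Checking containment: the cross-section at z = 1.56 is a subset of the cross-section at z = 0.12.

entirely on top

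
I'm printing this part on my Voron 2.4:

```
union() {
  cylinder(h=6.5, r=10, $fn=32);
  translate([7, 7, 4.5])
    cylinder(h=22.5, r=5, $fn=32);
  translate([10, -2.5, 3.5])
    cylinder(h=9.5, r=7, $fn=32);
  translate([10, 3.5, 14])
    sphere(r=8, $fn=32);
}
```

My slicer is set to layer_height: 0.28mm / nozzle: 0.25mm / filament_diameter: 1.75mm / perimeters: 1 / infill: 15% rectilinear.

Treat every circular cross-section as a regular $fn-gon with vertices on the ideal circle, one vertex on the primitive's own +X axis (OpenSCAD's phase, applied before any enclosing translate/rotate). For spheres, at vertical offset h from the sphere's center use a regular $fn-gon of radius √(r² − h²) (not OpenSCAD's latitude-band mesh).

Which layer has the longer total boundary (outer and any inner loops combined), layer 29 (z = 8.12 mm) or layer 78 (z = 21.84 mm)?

layer 29 (z = 8.12 mm)

Layer 29 (z = 8.12): the cylinder does not reach this height (z outside [0, 6.5]); the r=5 cylinder at (7, 7) contributes a regular 32-gon of circumradius 5 (perimeter = 2·32·5.000·sin(180°/32) = 31.37 mm); the cylinder at (10, -2.5): section is a regular 32-gon, circumradius r=7 (perimeter = 2·32·7.000·sin(180°/32) = 43.91 mm); the r=8 sphere at (10, 3.5) slices to a regular 32-gon of circumradius 5.425 (√(r²−h²) with h=5.88 from center) (perimeter = 2·32·5.425·sin(180°/32) = 34.03 mm); Taking the union: the regions partially overlap (shared area 86.69 mm²), so the edge portions inside another operand are dropped and the merged outline is re-measured after clipping — boundary = 60.17 mm. So its perimeter = 60.17 mm. Layer 78 (z = 21.84): the cylinder does not reach this height (z outside [0, 6.5]); the r=5 cylinder at (7, 7) contributes a regular 32-gon of circumradius 5 (perimeter = 2·32·5.000·sin(180°/32) = 31.37 mm); the cylinder at (10, -2.5) does not reach this height (z outside [3.5, 13]); the sphere at (10, 3.5): section is a regular 32-gon, circumradius = √(r²−h²) = √(8²−7.84²) = 1.592 (perimeter = 2·32·1.592·sin(180°/32) = 9.99 mm); Combining (union): the regions partially overlap (shared area 4.87 mm²), so the edge portions inside another operand are dropped and the merged outline is re-measured after clipping — boundary = 32.89 mm. So its perimeter = 32.89 mm. Layer 29 is larger (60.17 vs 32.89 mm).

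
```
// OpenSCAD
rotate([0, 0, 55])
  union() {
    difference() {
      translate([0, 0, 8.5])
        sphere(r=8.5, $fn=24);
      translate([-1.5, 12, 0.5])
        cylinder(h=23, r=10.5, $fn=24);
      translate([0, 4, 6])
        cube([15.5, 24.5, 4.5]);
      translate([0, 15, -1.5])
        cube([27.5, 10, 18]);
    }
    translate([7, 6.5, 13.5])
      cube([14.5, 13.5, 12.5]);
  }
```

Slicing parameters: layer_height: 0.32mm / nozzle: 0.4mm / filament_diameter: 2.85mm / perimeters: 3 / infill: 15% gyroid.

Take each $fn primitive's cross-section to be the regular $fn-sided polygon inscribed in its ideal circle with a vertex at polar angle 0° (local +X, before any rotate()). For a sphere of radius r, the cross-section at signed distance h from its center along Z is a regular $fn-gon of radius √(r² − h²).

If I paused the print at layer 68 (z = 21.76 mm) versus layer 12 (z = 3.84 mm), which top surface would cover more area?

layer 68 (z = 21.76 mm)

Layer 68 (z = 21.76): the sphere does not reach this height (|z−center|=13.260 > r=8.5); the cylinder at (-1.5, 12): section is a regular 24-gon, circumradius r=10.5 (area = (24/2)·10.500²·sin(360°/24) = 342.42 mm²); the cube at (0, 4) is absent (z outside [6, 10.5]); the cube at (0, 15) is not intersected at this z (z outside [-1.5, 16.5]); After the difference (first − rest): the first operand is absent here, so nothing remains; the 14.5×13.5 cube at (7, 6.5) contributes its full rectangle (area 195.75 mm²); Merging all regions: only the 14.5×13.5 cube at (7, 6.5) is present, so the union is just that shape — area = 195.75 mm²; (whole slice rotated 55° about Z — lengths, areas and connectivity unchanged). So its area = 195.75 mm². Layer 12 (z = 3.84): the r=8.5 sphere contributes a regular 24-gon of circumradius √(8.5²−4.66²) = 7.109 (area = (24/2)·7.109²·sin(360°/24) = 156.95 mm²); the r=10.5 cylinder at (-1.5, 12) contributes a regular 24-gon of circumradius 10.5 (area = (24/2)·10.500²·sin(360°/24) = 342.42 mm²); the cube at (0, 4) is absent (z outside [6, 10.5]); the cube at (0, 15) is present — its section is the full 27.5×10 rectangle (area 275.00 mm²); Taking the first minus the rest: starting from the r=8.5 sphere (156.95 mm²), the r=10.5 cylinder at (-1.5, 12) partially overlaps it — only the 45.93 mm² overlap (of its 342.42 mm²) is removed, clipping the outline; the 27.5×10 cube at (0, 15) misses the remaining region (no effect) — area = 111.02 mm²; the cube at (7, 6.5) is not intersected at this z (z outside [13.5, 26]); Combining (union): only that combined region is present, so the union is just that shape — area = 111.02 mm²; (whole slice rotated 55° about Z — lengths, areas and connectivity unchanged). So its area = 111.02 mm². Layer 68 is larger (195.75 vs 111.02 mm²).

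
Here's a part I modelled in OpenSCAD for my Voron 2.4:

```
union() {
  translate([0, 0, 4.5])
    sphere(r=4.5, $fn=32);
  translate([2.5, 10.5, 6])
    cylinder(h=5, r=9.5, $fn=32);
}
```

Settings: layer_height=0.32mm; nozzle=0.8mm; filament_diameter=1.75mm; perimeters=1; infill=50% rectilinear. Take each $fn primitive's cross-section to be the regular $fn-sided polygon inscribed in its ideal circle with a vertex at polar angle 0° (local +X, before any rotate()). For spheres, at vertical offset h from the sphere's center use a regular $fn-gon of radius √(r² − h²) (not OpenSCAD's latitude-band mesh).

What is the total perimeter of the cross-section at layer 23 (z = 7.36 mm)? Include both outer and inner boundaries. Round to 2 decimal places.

At z = 7.36 mm: the sphere: section is a regular 32-gon, circumradius = √(r²−h²) = √(4.5²−2.86²) = 3.474 (perimeter = 2·32·3.474·sin(180°/32) = 21.79 mm); the r=9.5 cylinder at (2.5, 10.5) contributes a regular 32-gon of circumradius 9.5 (perimeter = 2·32·9.500·sin(180°/32) = 59.59 mm); Merging all regions: the regions partially overlap (shared area 8.85 mm²), so the edge portions inside another operand are dropped and the merged outline is re-measured after clipping — boundary = 68.26 mm. Overall, the cross-section is a single solid region. Total boundary length (outer) = 68.26 mm.

68.26 mm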